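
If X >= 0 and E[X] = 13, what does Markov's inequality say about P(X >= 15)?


Markov: P(X >= a) <= E[X]/a
P(X >= 15) <= 13/15

13/15


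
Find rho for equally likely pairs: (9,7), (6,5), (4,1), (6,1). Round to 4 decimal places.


Cov(X,Y) = 3.8750, Var(X) = 3.1875, Var(Y) = 6.7500
rho = Cov/(sqrt(VarX)*sqrt(VarY)) = 0.8354

0.8354


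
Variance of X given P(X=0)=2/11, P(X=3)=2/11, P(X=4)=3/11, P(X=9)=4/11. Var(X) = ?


E[X] = 54/11, E[X^2] = 390/11
Var(X) = E[X^2] - (E[X])^2 = 390/11 - (54/11)^2 = 1374/121

1374/121


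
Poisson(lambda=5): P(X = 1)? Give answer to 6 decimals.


P(X=1) = e^(-5) * 5^1 / 1!
≈ 0.006737946999 * 5 / 1
≈ 0.033690

0.033690


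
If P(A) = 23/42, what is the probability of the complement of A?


P(A') = 1 - P(A) = 1 - 23/42 = 19/42

19/42


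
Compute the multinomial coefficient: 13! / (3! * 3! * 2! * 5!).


13! = 6227020800
Denominator: 3!=6 * 3!=6 * 2!=2 * 5!=120
Coefficient = 6227020800 / 8640 = 720720

720720


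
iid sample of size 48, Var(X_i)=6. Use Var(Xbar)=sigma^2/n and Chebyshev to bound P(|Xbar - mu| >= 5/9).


Var(Xbar) = Var(X)/n = 6/48
Chebyshev: P(|Xbar-mu| >= 5/9) <= Var(Xbar)/(5/9)^2 = (1/8)/(25/81) = 81/200

81/200


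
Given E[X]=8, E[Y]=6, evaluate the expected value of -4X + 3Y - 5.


E[-4X + 3Y - 5] = -4*E[X] + 3*E[Y] - 5
= (-4)*(8) + (3)*(6) + (-5)
= -32 + 18 - 5 = -19

-19


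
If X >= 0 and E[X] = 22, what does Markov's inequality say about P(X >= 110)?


Markov: P(X >= a) <= E[X]/a
P(X >= 110) <= 22/110 = 1/5

1/5


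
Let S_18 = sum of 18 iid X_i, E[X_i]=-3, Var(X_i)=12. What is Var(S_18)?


By independence, Var(S_n) = n*Var(X_1) = 18*12 = 216

216


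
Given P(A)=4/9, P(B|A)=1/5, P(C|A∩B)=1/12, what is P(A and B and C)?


P(A∩B∩C) = P(A) * P(B|A) * P(C|A∩B)
= 4/9 * 1/5 * 1/12
= 4/45 * 1/12 = 1/135

1/135


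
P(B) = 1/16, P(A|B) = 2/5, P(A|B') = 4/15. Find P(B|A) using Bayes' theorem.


P(A) = P(A|B)P(B) + P(A|B')P(B') = 2/5*1/16 + 4/15*15/16 = 11/40
P(B|A) = P(A|B)P(B)/P(A) = (1/40)/(11/40) = 1/11

1/11


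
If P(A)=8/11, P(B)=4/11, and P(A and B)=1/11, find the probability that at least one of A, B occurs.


P(A∪B) = P(A) + P(B) - P(A∩B)
= 8/11 + 4/11 - 1/11 = 1

1


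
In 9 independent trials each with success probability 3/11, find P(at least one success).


P(at least one) = 1 - P(none)
P(none) = (1 - 3/11)^9 = (8/11)^9 = 134217728/2357947691
P(at least one) = 1 - 134217728/2357947691 = 2223729963/2357947691

2223729963/2357947691


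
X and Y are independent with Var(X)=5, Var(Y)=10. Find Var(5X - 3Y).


Independence => Cov(X,Y)=0
Var(5X - 3Y) = 5^2*Var(X) + (-3)^2*Var(Y)
= 25*5 + 9*10 = 215

215


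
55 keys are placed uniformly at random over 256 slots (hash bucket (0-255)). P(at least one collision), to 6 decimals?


P(all different) = prod((256-i)/256 for i=0..54) = 0.001906
P(at least one match) = 1 - 0.001906 = 0.998094

0.998094


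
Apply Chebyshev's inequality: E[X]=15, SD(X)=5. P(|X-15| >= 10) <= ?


k = 10/5 = 2
Chebyshev: P(|X-mu| >= k*sigma) <= 1/k^2 = 1/2^2 = 1/4

1/4


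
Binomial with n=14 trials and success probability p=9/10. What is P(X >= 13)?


P(X>=13) = P(X=13) + P(X=14)
= 17793060798303/50000000000000 + 22876792454961/100000000000000
= 58462914051567/100000000000000

58462914051567/100000000000000


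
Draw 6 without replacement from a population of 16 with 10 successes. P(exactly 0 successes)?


P(X=0) = C(10,0)*C(6,6) / C(16,6)
= 1*1 / 8008
= 1/8008

1/8008


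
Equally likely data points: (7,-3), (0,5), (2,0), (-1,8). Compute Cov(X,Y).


E[X]=2, E[Y]=5/2, E[XY]=-29/4
Cov(X,Y) = E[XY] - E[X]E[Y] = -29/4 - 2*5/2 = -49/4

-49/4


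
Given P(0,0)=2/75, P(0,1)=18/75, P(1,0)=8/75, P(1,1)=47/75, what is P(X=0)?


P(X=0) = P(0,0)+P(0,1) = 2/75 + 18/75 = 20/75 = 4/15

4/15


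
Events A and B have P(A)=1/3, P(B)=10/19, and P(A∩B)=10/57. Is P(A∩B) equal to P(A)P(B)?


P(A)*P(B) = 1/3*10/19 = 10/57
P(A∩B) = 10/57, which equals P(A)P(B), so independent

Yes, A and B are independent


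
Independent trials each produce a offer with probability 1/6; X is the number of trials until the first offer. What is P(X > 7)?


P(X > 7) = P(first 7 trials all fail) = (1-p)^7 = (5/6)^7 = 78125/279936

78125/279936


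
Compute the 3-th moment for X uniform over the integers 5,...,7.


E[X^3] = (1/3) * sum(x^3 for x=5..7)
= 684/3 = 228

228


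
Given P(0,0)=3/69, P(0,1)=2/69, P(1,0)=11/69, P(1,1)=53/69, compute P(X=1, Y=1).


Read from table: P(X=1, Y=1) = 53/69

53/69


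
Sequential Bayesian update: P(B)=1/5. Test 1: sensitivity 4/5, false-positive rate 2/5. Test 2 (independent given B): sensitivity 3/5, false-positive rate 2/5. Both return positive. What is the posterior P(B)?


After test 1: P(+) = 4/5*1/5 + 2/5*4/5 = 12/25
P(B|+) = (4/25)/(12/25) = 1/3
After test 2 (use post1 as new prior): P(+) = 3/5*1/3 + 2/5*2/3 = 7/15
P(B|+,+) = (1/5)/(7/15) = 3/7

3/7


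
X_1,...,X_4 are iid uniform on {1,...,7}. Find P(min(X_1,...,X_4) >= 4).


P(min >= 4) = P(all X_i >= 4) = (P(X_1 >= 4))^4
= (4/7)^4 = 256/2401

256/2401


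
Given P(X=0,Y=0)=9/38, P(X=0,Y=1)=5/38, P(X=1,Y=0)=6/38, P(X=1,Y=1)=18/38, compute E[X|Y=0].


P(Y=0) = 15/38
E[X|Y=0] = (0*9 + 1*6)/15 = 6/15 = 2/5

2/5


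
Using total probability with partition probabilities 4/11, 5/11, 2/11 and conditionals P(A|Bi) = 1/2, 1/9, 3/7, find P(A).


P(A) = P(A|B1)P(B1) + P(A|B2)P(B2) + P(A|B3)P(B3)
= 1/2*4/11 + 1/9*5/11 + 3/7*2/11
= 2/11 + 5/99 + 6/77 = 215/693

215/693


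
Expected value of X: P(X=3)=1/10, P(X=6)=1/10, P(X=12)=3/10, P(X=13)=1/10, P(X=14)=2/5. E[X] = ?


E[X] = sum(x * P(x))
= 3*1/10 + 6*1/10 + 12*3/10 + 13*1/10 + 14*2/5
= 57/5

57/5


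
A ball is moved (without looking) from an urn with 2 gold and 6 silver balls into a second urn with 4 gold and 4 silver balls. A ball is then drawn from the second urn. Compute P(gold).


P(transfer gold) = 2/8 = 1/4; P(transfer silver) = 3/4
If gold transferred: Urn II has 5 gold of 9, so P(gold|gold moved) = 5/9
If silver transferred: Urn II has 4 gold of 9, so P(gold|silver moved) = 4/9
By total probability: P(gold) = 1/4*5/9 + 3/4*4/9 = 17/36

17/36


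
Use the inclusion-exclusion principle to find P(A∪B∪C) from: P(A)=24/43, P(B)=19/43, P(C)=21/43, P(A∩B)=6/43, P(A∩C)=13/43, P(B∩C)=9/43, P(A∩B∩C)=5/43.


P(A∪B∪C) = P(A)+P(B)+P(C) - P(AB)-P(AC)-P(BC) + P(ABC)
= 24/43+19/43+21/43 - 6/43-13/43-9/43 + 5/43
= 41/43

41/43


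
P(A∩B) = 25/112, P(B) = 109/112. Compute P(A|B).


P(A|B) = P(A∩B)/P(B) = (25/112)/(109/112) = 25/109

25/109


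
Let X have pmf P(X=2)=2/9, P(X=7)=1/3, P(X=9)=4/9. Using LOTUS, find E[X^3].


E[X^3] = sum(g(x)*P(x))
= 8*2/9 + 343*1/3 + 729*4/9
= 3961/9

3961/9


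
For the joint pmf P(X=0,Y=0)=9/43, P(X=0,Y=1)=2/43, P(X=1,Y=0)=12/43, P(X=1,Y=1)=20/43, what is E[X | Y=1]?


P(Y=1) = 22/43
E[X|Y=1] = (0*2 + 1*20)/22 = 20/22 = 10/11

10/11


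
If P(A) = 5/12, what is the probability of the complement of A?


P(A') = 1 - P(A) = 1 - 5/12 = 7/12

7/12


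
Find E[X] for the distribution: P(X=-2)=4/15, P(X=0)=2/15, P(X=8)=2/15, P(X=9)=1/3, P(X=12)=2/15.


E[X] = sum(x * P(x))
= -2*4/15 + 0*2/15 + 8*2/15 + 9*1/3 + 12*2/15
= 77/15

77/15


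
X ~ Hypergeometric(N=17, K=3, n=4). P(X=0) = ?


P(X=0) = C(3,0)*C(14,4) / C(17,4)
= 1*1001 / 2380
= 1001/2380 = 143/340

143/340


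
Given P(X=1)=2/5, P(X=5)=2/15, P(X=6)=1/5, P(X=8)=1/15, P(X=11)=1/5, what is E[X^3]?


E[X^3] = sum(g(x)*P(x))
= 1*2/5 + 125*2/15 + 216*1/5 + 512*1/15 + 1331*1/5
= 1803/5

1803/5


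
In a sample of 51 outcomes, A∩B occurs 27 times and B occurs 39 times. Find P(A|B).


P(A|B) = P(A∩B)/P(B) = (27/51)/(39/51) = 27/39 = 9/13

9/13


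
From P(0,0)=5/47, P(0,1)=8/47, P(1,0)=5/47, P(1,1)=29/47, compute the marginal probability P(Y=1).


P(Y=1) = P(0,1)+P(1,1) = 8/47 + 29/47 = 37/47

37/47


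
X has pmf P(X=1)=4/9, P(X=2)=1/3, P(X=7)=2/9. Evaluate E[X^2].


E[X^2] = sum(x^2 * P(x))
= 1*4/9 + 4*1/3 + 49*2/9
= 38/3

38/3


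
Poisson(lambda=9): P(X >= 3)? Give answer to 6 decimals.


P(X>=3) = 1 - P(X<=2) = 1 - (e^(-9)*9^0/0! + e^(-9)*9^1/1! + e^(-9)*9^2/2!)
≈ 1 - (0.0001234098 + 0.0011106882 + 0.0049980971)
= 1 - 0.0062321951 = 0.9937678049
≈ 0.993768

0.993768


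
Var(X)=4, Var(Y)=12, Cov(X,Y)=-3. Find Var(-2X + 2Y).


Var(-2X + 2Y) = (-2)^2*Var(X) + 2^2*Var(Y) + 2*(-2)*2*Cov(X,Y)
= 4*4 + 4*12 - 8*(-3)
= 16 + 48 + 24 = 88

88


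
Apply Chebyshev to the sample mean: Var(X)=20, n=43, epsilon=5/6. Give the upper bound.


Var(Xbar) = Var(X)/n = 20/43
Chebyshev: P(|Xbar-mu| >= 5/6) <= Var(Xbar)/(5/6)^2 = (20/43)/(25/36) = 144/215

144/215


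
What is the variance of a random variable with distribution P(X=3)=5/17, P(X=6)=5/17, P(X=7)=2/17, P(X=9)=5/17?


E[X] = 104/17, E[X^2] = 728/17
Var(X) = E[X^2] - (E[X])^2 = 728/17 - (104/17)^2 = 1560/289

1560/289


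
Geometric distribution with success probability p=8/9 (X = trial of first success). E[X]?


For geometric (trials until first success), E[X] = 1/p = 1/(8/9) = 9/8

9/8


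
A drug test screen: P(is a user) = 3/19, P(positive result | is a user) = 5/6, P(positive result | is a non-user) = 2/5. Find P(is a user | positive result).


P(A) = P(A|B)P(B) + P(A|B')P(B') = 5/6*3/19 + 2/5*16/19 = 89/190
P(B|A) = P(A|B)P(B)/P(A) = (5/38)/(89/190) = 25/89

25/89


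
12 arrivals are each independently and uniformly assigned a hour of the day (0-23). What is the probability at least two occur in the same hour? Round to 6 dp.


P(all different) = prod((24-i)/24 for i=0..11) = 0.035468
P(at least one match) = 1 - 0.035468 = 0.964532

0.964532


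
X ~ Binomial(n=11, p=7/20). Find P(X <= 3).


P(X<=3) = P(X=0) + P(X=1) + P(X=2) + P(X=3)
= 1792160394037/204800000000000 + 10615103872373/204800000000000 + 5715825162047/40960000000000 + 9233256030999/40960000000000
= 2178816755791/5120000000000

2178816755791/5120000000000


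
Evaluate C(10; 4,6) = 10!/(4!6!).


10! = 3628800
Denominator: 4!=24 * 6!=720
Coefficient = 3628800 / 17280 = 210

210


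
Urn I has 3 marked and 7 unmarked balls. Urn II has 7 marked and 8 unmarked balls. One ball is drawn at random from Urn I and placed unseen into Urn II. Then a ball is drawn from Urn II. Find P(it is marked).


P(transfer marked) = 3/10; P(transfer unmarked) = 7/10
If marked transferred: Urn II has 8 marked of 16, so P(marked|marked moved) = 1/2
If unmarked transferred: Urn II has 7 marked of 16, so P(marked|unmarked moved) = 7/16
By total probability: P(marked) = 3/10*1/2 + 7/10*7/16 = 73/160

73/160


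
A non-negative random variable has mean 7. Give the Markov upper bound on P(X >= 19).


Markov: P(X >= a) <= E[X]/a
P(X >= 19) <= 7/19

7/19


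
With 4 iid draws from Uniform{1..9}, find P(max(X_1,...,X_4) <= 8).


P(max <= 8) = P(all X_i <= 8) = (P(X_1 <= 8))^4
= (8/9)^4 = 4096/6561

4096/6561


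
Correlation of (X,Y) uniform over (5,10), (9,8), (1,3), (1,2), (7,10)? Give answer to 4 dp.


Cov(X,Y) = 9.0400, Var(X) = 10.2400, Var(Y) = 11.8400
rho = Cov/(sqrt(VarX)*sqrt(VarY)) = 0.8210

0.8210


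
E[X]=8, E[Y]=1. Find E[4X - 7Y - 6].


E[4X - 7Y - 6] = 4*E[X] - 7*E[Y] - 6
= (4)*(8) + (-7)*(1) + (-6)
= 32 - 7 - 6 = 19

19


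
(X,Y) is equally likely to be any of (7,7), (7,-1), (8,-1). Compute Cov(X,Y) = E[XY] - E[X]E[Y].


E[X]=22/3, E[Y]=5/3, E[XY]=34/3
Cov(X,Y) = E[XY] - E[X]E[Y] = 34/3 - 22/3*5/3 = -8/9

-8/9


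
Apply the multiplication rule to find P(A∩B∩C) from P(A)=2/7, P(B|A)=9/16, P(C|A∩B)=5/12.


P(A∩B∩C) = P(A) * P(B|A) * P(C|A∩B)
= 2/7 * 9/16 * 5/12
= 9/56 * 5/12 = 15/224

15/224


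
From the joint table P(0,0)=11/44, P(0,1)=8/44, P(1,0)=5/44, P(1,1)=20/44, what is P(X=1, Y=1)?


Read from table: P(X=1, Y=1) = 20/44 = 5/11

5/11


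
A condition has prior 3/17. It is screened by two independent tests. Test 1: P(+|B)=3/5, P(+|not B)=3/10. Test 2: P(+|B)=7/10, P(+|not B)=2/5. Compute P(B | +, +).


After test 1: P(+) = 3/5*3/17 + 3/10*14/17 = 6/17
P(B|+) = (9/85)/(6/17) = 3/10
After test 2 (use post1 as new prior): P(+) = 7/10*3/10 + 2/5*7/10 = 49/100
P(B|+,+) = (21/100)/(49/100) = 3/7

3/7


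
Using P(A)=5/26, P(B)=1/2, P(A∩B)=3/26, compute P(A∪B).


P(A∪B) = P(A) + P(B) - P(A∩B)
= 5/26 + 1/2 - 3/26 = 15/26

15/26


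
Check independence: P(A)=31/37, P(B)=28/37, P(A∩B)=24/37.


P(A)*P(B) = 31/37*28/37 = 868/1369
P(A∩B) = 24/37 != 868/1369, so not independent

No, A and B are not independent


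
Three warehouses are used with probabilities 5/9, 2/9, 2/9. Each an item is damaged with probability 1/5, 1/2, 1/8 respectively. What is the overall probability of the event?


P(A) = P(A|B1)P(B1) + P(A|B2)P(B2) + P(A|B3)P(B3)
= 1/5*5/9 + 1/2*2/9 + 1/8*2/9
= 1/9 + 1/9 + 1/36 = 1/4

1/4


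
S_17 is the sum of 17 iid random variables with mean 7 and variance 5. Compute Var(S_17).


By independence, Var(S_n) = n*Var(X_1) = 17*5 = 85

85


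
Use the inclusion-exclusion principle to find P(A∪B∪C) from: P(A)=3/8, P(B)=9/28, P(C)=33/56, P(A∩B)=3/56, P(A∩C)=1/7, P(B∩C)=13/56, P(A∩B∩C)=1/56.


P(A∪B∪C) = P(A)+P(B)+P(C) - P(AB)-P(AC)-P(BC) + P(ABC)
= 3/8+9/28+33/56 - 3/56-1/7-13/56 + 1/56
= 7/8

7/8


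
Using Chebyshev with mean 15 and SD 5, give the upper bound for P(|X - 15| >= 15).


k = 15/5 = 3
Chebyshev: P(|X-mu| >= k*sigma) <= 1/k^2 = 1/3^2 = 1/9

1/9


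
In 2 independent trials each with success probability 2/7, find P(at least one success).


P(at least one) = 1 - P(none)
P(none) = (1 - 2/7)^2 = (5/7)^2 = 25/49
P(at least one) = 1 - 25/49 = 24/49

24/49


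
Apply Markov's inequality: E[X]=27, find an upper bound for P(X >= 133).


Markov: P(X >= a) <= E[X]/a
P(X >= 133) <= 27/133

27/133


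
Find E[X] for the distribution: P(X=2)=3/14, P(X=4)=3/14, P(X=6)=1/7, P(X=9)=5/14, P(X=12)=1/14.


E[X] = sum(x * P(x))
= 2*3/14 + 4*3/14 + 6*1/7 + 9*5/14 + 12*1/14
= 87/14

87/14


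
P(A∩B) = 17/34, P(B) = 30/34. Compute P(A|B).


P(A|B) = P(A∩B)/P(B) = (17/34)/(30/34) = 17/30

17/30


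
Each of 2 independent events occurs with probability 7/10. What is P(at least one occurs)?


P(at least one) = 1 - P(none)
P(none) = (1 - 7/10)^2 = (3/10)^2 = 9/100
P(at least one) = 1 - 9/100 = 91/100

91/100


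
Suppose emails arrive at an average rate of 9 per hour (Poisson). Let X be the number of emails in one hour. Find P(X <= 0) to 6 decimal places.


P(X<=0) = e^(-9)*9^0/0!
≈ 0.0001234098
≈ 0.000123

0.000123


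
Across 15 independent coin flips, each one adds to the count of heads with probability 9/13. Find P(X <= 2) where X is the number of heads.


P(X<=2) = P(X=0) + P(X=1) + P(X=2)
= 1073741824/51185893014090757 + 36238786560/51185893014090757 + 570760888320/51185893014090757
= 46774878208/3937376385699289

46774878208/3937376385699289


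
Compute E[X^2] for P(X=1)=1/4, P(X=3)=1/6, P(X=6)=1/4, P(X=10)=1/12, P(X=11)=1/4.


E[X^2] = sum(g(x)*P(x))
= 1*1/4 + 9*1/6 + 36*1/4 + 100*1/12 + 121*1/4
= 148/3

148/3


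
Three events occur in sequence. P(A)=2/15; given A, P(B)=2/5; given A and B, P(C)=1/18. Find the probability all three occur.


P(A∩B∩C) = P(A) * P(B|A) * P(C|A∩B)
= 2/15 * 2/5 * 1/18
= 4/75 * 1/18 = 2/675

2/675


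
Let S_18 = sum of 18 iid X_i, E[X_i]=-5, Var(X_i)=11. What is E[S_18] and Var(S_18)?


E[S_n] = n*mu = 18*-5 = -90
Var(S_n) = n*sigma^2 = 18*11 = 198

E[S_18]=-90, Var(S_18)=198


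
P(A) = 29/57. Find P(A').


P(A') = 1 - P(A) = 1 - 29/57 = 28/57

28/57


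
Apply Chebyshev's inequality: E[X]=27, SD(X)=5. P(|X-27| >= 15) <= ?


k = 15/5 = 3
Chebyshev: P(|X-mu| >= k*sigma) <= 1/k^2 = 1/3^2 = 1/9

1/9


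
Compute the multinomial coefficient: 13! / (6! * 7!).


13! = 6227020800
Denominator: 6!=720 * 7!=5040
Coefficient = 6227020800 / 3628800 = 1716

1716


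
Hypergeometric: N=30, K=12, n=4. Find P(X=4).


P(X=4) = C(12,4)*C(18,0) / C(30,4)
= 495*1 / 27405
= 495/27405 = 11/609

11/609


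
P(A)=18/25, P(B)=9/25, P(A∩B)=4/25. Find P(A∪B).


P(A∪B) = P(A) + P(B) - P(A∩B)
= 18/25 + 9/25 - 4/25 = 23/25

23/25


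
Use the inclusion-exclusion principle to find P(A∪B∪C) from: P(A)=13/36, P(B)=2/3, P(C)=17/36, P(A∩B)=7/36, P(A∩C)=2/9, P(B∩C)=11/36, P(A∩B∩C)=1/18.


P(A∪B∪C) = P(A)+P(B)+P(C) - P(AB)-P(AC)-P(BC) + P(ABC)
= 13/36+2/3+17/36 - 7/36-2/9-11/36 + 1/18
= 5/6

5/6


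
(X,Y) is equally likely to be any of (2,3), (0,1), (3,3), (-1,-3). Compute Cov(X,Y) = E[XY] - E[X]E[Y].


E[X]=1, E[Y]=1, E[XY]=9/2
Cov(X,Y) = E[XY] - E[X]E[Y] = 9/2 - 1*1 = 7/2

7/2


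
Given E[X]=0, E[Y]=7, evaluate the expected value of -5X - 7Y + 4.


E[-5X - 7Y + 4] = -5*E[X] - 7*E[Y] + 4
= (-5)*(0) + (-7)*(7) + (4)
= 0 - 49 + 4 = -45

-45


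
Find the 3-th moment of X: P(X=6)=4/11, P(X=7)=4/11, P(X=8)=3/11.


E[X^3] = sum(x^3 * P(x))
= 216*4/11 + 343*4/11 + 512*3/11
= 3772/11

3772/11


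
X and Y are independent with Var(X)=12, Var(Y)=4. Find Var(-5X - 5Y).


Independence => Cov(X,Y)=0
Var(-5X - 5Y) = (-5)^2*Var(X) + (-5)^2*Var(Y)
= 25*12 + 25*4 = 400

400


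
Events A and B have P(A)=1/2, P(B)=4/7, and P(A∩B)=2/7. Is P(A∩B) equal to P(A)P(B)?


P(A)*P(B) = 1/2*4/7 = 2/7
P(A∩B) = 2/7, which equals P(A)P(B), so independent

Yes, A and B are independent


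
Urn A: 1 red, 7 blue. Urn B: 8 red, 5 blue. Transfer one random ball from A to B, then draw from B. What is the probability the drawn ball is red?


P(transfer red) = 1/8; P(transfer blue) = 7/8
If red transferred: Urn II has 9 red of 14, so P(red|red moved) = 9/14
If blue transferred: Urn II has 8 red of 14, so P(red|blue moved) = 4/7
By total probability: P(red) = 1/8*9/14 + 7/8*4/7 = 65/112

65/112


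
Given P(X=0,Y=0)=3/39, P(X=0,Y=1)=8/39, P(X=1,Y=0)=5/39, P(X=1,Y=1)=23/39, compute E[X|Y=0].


P(Y=0) = 8/39
E[X|Y=0] = (0*3 + 1*5)/8 = 5/8

5/8


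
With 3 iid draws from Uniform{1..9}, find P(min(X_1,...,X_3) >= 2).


P(min >= 2) = P(all X_i >= 2) = (P(X_1 >= 2))^3
= (8/9)^3 = 512/729

512/729


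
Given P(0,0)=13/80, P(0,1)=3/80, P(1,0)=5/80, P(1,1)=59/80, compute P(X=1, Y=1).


Read from table: P(X=1, Y=1) = 59/80

59/80


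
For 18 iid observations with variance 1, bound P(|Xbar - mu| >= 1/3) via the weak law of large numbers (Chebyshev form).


Var(Xbar) = Var(X)/n = 1/18
Chebyshev: P(|Xbar-mu| >= 1/3) <= Var(Xbar)/(1/3)^2 = (1/18)/(1/9) = 1/2

1/2


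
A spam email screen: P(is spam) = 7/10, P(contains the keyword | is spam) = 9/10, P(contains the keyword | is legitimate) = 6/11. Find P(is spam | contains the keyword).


P(A) = P(A|B)P(B) + P(A|B')P(B') = 9/10*7/10 + 6/11*3/10 = 873/1100
P(B|A) = P(A|B)P(B)/P(A) = (63/100)/(873/1100) = 77/97

77/97


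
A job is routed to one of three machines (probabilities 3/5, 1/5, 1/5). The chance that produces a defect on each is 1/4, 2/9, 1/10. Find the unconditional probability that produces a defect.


P(A) = P(A|B1)P(B1) + P(A|B2)P(B2) + P(A|B3)P(B3)
= 1/4*3/5 + 2/9*1/5 + 1/10*1/5
= 3/20 + 2/45 + 1/50 = 193/900

193/900


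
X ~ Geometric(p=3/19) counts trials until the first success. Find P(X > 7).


P(X > 7) = P(first 7 trials all fail) = (1-p)^7 = (16/19)^7 = 268435456/893871739

268435456/893871739


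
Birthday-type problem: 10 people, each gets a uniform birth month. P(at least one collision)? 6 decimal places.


P(all different) = prod((12-i)/12 for i=0..9) = 0.003868
P(at least one match) = 1 - 0.003868 = 0.996132

0.996132


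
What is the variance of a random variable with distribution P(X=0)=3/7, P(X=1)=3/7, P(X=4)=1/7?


E[X] = 1, E[X^2] = 19/7
Var(X) = E[X^2] - (E[X])^2 = 19/7 - (1)^2 = 12/7

12/7


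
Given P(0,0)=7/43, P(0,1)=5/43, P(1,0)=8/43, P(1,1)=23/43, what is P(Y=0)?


P(Y=0) = P(0,0)+P(1,0) = 7/43 + 8/43 = 15/43

15/43


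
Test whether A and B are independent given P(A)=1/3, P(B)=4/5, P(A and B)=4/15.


P(A)*P(B) = 1/3*4/5 = 4/15
P(A∩B) = 4/15, which equals P(A)P(B), so independent

Yes, A and B are independent


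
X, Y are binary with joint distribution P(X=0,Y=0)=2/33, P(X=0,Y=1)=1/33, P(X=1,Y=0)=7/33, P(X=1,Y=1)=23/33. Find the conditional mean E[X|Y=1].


P(Y=1) = 24/33
E[X|Y=1] = (0*1 + 1*23)/24 = 23/24

23/24


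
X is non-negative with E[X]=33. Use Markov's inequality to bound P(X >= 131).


Markov: P(X >= a) <= E[X]/a
P(X >= 131) <= 33/131

33/131


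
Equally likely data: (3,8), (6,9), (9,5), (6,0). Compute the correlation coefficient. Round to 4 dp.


Cov(X,Y) = -2.2500, Var(X) = 4.5000, Var(Y) = 12.2500
rho = Cov/(sqrt(VarX)*sqrt(VarY)) = -0.3030

-0.3030


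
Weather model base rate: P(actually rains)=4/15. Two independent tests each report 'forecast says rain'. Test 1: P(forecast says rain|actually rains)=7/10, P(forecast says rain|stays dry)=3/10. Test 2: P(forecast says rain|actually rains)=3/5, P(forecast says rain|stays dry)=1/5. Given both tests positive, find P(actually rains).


After test 1: P(+) = 7/10*4/15 + 3/10*11/15 = 61/150
P(B|+) = (14/75)/(61/150) = 28/61
After test 2 (use post1 as new prior): P(+) = 3/5*28/61 + 1/5*33/61 = 117/305
P(B|+,+) = (84/305)/(117/305) = 28/39

28/39


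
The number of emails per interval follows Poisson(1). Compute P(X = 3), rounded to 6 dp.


P(X=3) = e^(-1) * 1^3 / 3!
≈ 0.3678794412 * 1 / 6
≈ 0.061313

0.061313


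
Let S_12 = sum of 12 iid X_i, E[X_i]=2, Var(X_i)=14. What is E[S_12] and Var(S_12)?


E[S_n] = n*mu = 12*2 = 24
Var(S_n) = n*sigma^2 = 12*14 = 168

E[S_12]=24, Var(S_12)=168


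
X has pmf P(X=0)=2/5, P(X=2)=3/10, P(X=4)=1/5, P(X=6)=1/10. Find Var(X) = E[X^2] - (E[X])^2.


E[X] = 2, E[X^2] = 8
Var(X) = E[X^2] - (E[X])^2 = 8 - (2)^2 = 4

4


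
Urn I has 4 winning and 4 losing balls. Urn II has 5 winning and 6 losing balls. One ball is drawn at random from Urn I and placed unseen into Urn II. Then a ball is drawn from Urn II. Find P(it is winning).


P(transfer winning) = 4/8 = 1/2; P(transfer losing) = 1/2
If winning transferred: Urn II has 6 winning of 12, so P(winning|winning moved) = 1/2
If losing transferred: Urn II has 5 winning of 12, so P(winning|losing moved) = 5/12
By total probability: P(winning) = 1/2*1/2 + 1/2*5/12 = 11/24

11/24


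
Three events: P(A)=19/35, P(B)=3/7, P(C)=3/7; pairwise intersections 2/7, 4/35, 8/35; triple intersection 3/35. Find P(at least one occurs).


P(A∪B∪C) = P(A)+P(B)+P(C) - P(AB)-P(AC)-P(BC) + P(ABC)
= 19/35+3/7+3/7 - 2/7-4/35-8/35 + 3/35
= 6/7

6/7


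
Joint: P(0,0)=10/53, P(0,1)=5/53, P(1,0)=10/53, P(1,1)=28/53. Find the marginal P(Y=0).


P(Y=0) = P(0,0)+P(1,0) = 10/53 + 10/53 = 20/53

20/53


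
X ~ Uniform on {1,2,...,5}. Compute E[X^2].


E[X^2] = (1/5) * sum(x^2 for x=1..5)
= 55/5 = 11

11


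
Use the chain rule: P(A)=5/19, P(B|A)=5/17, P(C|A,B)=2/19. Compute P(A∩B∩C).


P(A∩B∩C) = P(A) * P(B|A) * P(C|A∩B)
= 5/19 * 5/17 * 2/19
= 25/323 * 2/19 = 50/6137

50/6137


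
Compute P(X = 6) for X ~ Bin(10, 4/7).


P(X=6) = C(10,6) * p^6 * (1-p)^4
= 210 * 4096/117649 * 81/2401
= 9953280/40353607

9953280/40353607


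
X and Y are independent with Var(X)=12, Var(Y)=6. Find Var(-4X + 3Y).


Independence => Cov(X,Y)=0
Var(-4X + 3Y) = (-4)^2*Var(X) + 3^2*Var(Y)
= 16*12 + 9*6 = 246

246


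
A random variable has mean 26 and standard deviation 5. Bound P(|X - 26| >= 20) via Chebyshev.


k = 20/5 = 4
Chebyshev: P(|X-mu| >= k*sigma) <= 1/k^2 = 1/4^2 = 1/16

1/16


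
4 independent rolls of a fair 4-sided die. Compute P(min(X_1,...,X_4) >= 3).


P(min >= 3) = P(all X_i >= 3) = (P(X_1 >= 3))^4
= (2/4)^4 = (1/2)^4 = 1/16

1/16


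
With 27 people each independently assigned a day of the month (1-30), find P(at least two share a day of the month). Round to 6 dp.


P(all different) = prod((30-i)/30 for i=0..26) = 0.000000
P(at least one match) = 1 - 0.000000 = 1.000000

1.000000


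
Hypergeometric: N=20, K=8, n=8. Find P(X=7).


P(X=7) = C(8,7)*C(12,1) / C(20,8)
= 8*12 / 125970
= 96/125970 = 16/20995

16/20995


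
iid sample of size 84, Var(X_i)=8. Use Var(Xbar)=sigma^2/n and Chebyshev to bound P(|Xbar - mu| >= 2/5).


Var(Xbar) = Var(X)/n = 8/84
Chebyshev: P(|Xbar-mu| >= 2/5) <= Var(Xbar)/(2/5)^2 = (2/21)/(4/25) = 25/42

25/42


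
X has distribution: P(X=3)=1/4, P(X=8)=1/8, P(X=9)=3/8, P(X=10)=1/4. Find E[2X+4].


E[2X+4] = sum(g(x)*P(x))
= 10*1/4 + 20*1/8 + 22*3/8 + 24*1/4
= 77/4

77/4


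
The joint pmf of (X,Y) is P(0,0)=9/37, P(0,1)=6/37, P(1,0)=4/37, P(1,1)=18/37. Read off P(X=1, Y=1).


Read from table: P(X=1, Y=1) = 18/37

18/37


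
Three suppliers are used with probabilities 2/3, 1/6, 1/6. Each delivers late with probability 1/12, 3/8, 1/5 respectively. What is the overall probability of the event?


P(A) = P(A|B1)P(B1) + P(A|B2)P(B2) + P(A|B3)P(B3)
= 1/12*2/3 + 3/8*1/6 + 1/5*1/6
= 1/18 + 1/16 + 1/30 = 109/720

109/720


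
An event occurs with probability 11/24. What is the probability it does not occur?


P(A') = 1 - P(A) = 1 - 11/24 = 13/24

13/24


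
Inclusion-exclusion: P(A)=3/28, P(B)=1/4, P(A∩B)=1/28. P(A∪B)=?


P(A∪B) = P(A) + P(B) - P(A∩B)
= 3/28 + 1/4 - 1/28 = 9/28

9/28


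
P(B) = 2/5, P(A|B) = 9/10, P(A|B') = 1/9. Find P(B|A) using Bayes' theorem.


P(A) = P(A|B)P(B) + P(A|B')P(B') = 9/10*2/5 + 1/9*3/5 = 32/75
P(B|A) = P(A|B)P(B)/P(A) = (9/25)/(32/75) = 27/32

27/32


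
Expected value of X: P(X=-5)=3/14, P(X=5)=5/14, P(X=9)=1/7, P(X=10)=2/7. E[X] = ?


E[X] = sum(x * P(x))
= -5*3/14 + 5*5/14 + 9*1/7 + 10*2/7
= 34/7

34/7


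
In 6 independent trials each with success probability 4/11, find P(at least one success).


P(at least one) = 1 - P(none)
P(none) = (1 - 4/11)^6 = (7/11)^6 = 117649/1771561
P(at least one) = 1 - 117649/1771561 = 1653912/1771561

1653912/1771561


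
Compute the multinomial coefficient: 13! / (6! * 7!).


13! = 6227020800
Denominator: 6!=720 * 7!=5040
Coefficient = 6227020800 / 3628800 = 1716

1716


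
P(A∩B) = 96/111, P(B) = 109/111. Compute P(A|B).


P(A|B) = P(A∩B)/P(B) = (96/111)/(109/111) = 96/109

96/109


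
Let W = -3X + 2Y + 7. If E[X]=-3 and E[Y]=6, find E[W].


E[-3X + 2Y + 7] = -3*E[X] + 2*E[Y] + 7
= (-3)*(-3) + (2)*(6) + (7)
= 9 + 12 + 7 = 28

28


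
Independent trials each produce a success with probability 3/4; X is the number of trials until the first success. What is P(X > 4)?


P(X > 4) = P(first 4 trials all fail) = (1-p)^4 = (1/4)^4 = 1/256

1/256


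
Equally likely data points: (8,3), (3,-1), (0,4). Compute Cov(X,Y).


E[X]=11/3, E[Y]=2, E[XY]=7
Cov(X,Y) = E[XY] - E[X]E[Y] = 7 - 11/3*2 = -1/3

-1/3


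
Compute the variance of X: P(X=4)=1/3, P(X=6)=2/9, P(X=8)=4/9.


E[X] = 56/9, E[X^2] = 376/9
Var(X) = E[X^2] - (E[X])^2 = 376/9 - (56/9)^2 = 248/81

248/81


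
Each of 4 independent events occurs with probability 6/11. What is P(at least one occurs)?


P(at least one) = 1 - P(none)
P(none) = (1 - 6/11)^4 = (5/11)^4 = 625/14641
P(at least one) = 1 - 625/14641 = 14016/14641

14016/14641


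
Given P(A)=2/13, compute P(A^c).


P(A') = 1 - P(A) = 1 - 2/13 = 11/13

11/13


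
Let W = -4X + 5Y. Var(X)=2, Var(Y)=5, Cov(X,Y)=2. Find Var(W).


Var(-4X + 5Y) = (-4)^2*Var(X) + 5^2*Var(Y) + 2*(-4)*5*Cov(X,Y)
= 16*2 + 25*5 - 40*2
= 32 + 125 - 80 = 77

77


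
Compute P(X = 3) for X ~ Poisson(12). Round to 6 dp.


P(X=3) = e^(-12) * 12^3 / 3!
≈ 0.000006144212353 * 1728 / 6
≈ 0.001770

0.001770


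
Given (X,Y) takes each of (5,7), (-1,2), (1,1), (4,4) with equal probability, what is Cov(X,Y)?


E[X]=9/4, E[Y]=7/2, E[XY]=25/2
Cov(X,Y) = E[XY] - E[X]E[Y] = 25/2 - 9/4*7/2 = 37/8

37/8


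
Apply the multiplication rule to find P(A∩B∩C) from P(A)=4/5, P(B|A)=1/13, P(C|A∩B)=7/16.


P(A∩B∩C) = P(A) * P(B|A) * P(C|A∩B)
= 4/5 * 1/13 * 7/16
= 4/65 * 7/16 = 7/260

7/260


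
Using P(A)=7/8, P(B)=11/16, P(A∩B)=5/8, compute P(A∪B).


P(A∪B) = P(A) + P(B) - P(A∩B)
= 7/8 + 11/16 - 5/8 = 15/16

15/16


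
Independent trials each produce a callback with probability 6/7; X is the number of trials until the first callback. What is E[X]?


For geometric (trials until first success), E[X] = 1/p = 1/(6/7) = 7/6

7/6


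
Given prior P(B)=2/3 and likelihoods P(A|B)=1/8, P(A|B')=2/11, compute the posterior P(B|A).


P(A) = P(A|B)P(B) + P(A|B')P(B') = 1/8*2/3 + 2/11*1/3 = 19/132
P(B|A) = P(A|B)P(B)/P(A) = (1/12)/(19/132) = 11/19

11/19


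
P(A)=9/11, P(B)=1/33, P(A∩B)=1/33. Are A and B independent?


P(A)*P(B) = 9/11*1/33 = 3/121
P(A∩B) = 1/33 != 3/121, so not independent

No, A and B are not independent


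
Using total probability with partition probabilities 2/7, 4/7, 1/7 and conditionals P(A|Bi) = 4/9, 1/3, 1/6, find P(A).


P(A) = P(A|B1)P(B1) + P(A|B2)P(B2) + P(A|B3)P(B3)
= 4/9*2/7 + 1/3*4/7 + 1/6*1/7
= 8/63 + 4/21 + 1/42 = 43/126

43/126


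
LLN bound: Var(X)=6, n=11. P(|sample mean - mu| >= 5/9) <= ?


Var(Xbar) = Var(X)/n = 6/11
Chebyshev: P(|Xbar-mu| >= 5/9) <= Var(Xbar)/(5/9)^2 = (6/11)/(25/81) = 486/275
Bound exceeds 1, so trivial bound: 1

1


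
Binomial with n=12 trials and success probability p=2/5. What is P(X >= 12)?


P(X>=12) = P(X=12)
= 4096/244140625
= 4096/244140625

4096/244140625


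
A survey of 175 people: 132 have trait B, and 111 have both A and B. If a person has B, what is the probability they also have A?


P(A|B) = P(A∩B)/P(B) = (111/175)/(132/175) = 111/132 = 37/44

37/44


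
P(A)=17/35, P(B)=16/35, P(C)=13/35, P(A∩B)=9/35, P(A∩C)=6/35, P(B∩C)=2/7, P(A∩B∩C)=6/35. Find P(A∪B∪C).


P(A∪B∪C) = P(A)+P(B)+P(C) - P(AB)-P(AC)-P(BC) + P(ABC)
= 17/35+16/35+13/35 - 9/35-6/35-2/7 + 6/35
= 27/35

27/35


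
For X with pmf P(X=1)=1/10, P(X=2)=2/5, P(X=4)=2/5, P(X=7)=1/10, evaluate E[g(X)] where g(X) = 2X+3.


E[2X+3] = sum(g(x)*P(x))
= 5*1/10 + 7*2/5 + 11*2/5 + 17*1/10
= 47/5

47/5


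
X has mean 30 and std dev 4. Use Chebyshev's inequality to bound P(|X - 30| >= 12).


k = 12/4 = 3
Chebyshev: P(|X-mu| >= k*sigma) <= 1/k^2 = 1/3^2 = 1/9

1/9


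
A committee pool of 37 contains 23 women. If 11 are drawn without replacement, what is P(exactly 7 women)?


P(X=7) = C(23,7)*C(14,4) / C(37,11)
= 245157*1001 / 854992152
= 245402157/854992152 = 687401/2394936

687401/2394936


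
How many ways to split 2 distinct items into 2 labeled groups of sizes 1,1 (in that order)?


2! = 2
Denominator: 1!=1 * 1!=1
Coefficient = 2 / 1 = 2

2


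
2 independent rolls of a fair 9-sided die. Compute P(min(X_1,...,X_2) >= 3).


P(min >= 3) = P(all X_i >= 3) = (P(X_1 >= 3))^2
= (7/9)^2 = 49/81

49/81


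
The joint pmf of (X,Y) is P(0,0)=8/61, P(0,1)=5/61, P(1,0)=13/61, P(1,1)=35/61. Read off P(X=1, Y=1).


Read from table: P(X=1, Y=1) = 35/61

35/61


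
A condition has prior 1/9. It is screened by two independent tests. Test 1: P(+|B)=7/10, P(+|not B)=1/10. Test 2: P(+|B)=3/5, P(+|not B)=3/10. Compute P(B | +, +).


After test 1: P(+) = 7/10*1/9 + 1/10*8/9 = 1/6
P(B|+) = (7/90)/(1/6) = 7/15
After test 2 (use post1 as new prior): P(+) = 3/5*7/15 + 3/10*8/15 = 11/25
P(B|+,+) = (7/25)/(11/25) = 7/11

7/11


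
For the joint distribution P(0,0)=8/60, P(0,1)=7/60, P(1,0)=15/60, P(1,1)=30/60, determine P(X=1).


P(X=1) = P(1,0)+P(1,1) = 15/60 + 30/60 = 45/60 = 3/4

3/4


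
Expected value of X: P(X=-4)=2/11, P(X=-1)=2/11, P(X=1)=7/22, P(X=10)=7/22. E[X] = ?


E[X] = sum(x * P(x))
= -4*2/11 - 1*2/11 + 1*7/22 + 10*7/22
= 57/22

57/22


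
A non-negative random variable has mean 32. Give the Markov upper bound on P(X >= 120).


Markov: P(X >= a) <= E[X]/a
P(X >= 120) <= 32/120 = 4/15

4/15


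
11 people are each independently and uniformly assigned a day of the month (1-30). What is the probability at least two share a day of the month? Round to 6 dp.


P(all different) = prod((30-i)/30 for i=0..10) = 0.123093
P(at least one match) = 1 - 0.123093 = 0.876907

0.876907


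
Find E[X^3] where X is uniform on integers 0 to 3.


E[X^3] = (1/4) * sum(x^3 for x=0..3)
= 36/4 = 9

9


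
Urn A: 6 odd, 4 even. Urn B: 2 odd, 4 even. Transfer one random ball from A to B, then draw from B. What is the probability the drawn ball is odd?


P(transfer odd) = 6/10 = 3/5; P(transfer even) = 2/5
If odd transferred: Urn II has 3 odd of 7, so P(odd|odd moved) = 3/7
If even transferred: Urn II has 2 odd of 7, so P(odd|even moved) = 2/7
By total probability: P(odd) = 3/5*3/7 + 2/5*2/7 = 13/35

13/35


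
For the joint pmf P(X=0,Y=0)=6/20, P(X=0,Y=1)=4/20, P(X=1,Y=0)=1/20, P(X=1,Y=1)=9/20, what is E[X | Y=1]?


P(Y=1) = 13/20
E[X|Y=1] = (0*4 + 1*9)/13 = 9/13

9/13


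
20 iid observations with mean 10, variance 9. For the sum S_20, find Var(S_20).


By independence, Var(S_n) = n*Var(X_1) = 20*9 = 180

180


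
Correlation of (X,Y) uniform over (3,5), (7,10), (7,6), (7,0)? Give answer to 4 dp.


Cov(X,Y) = 0.2500, Var(X) = 3.0000, Var(Y) = 12.6875
rho = Cov/(sqrt(VarX)*sqrt(VarY)) = 0.0405

0.0405


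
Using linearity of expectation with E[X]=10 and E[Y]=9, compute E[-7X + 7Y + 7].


E[-7X + 7Y + 7] = -7*E[X] + 7*E[Y] + 7
= (-7)*(10) + (7)*(9) + (7)
= -70 + 63 + 7 = 0

0


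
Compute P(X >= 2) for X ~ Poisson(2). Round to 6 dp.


P(X>=2) = 1 - P(X<=1) = 1 - (e^(-2)*2^0/0! + e^(-2)*2^1/1!)
≈ 1 - (0.1353352832 + 0.2706705665)
= 1 - 0.4060058497 = 0.5939941503
≈ 0.593994

0.593994


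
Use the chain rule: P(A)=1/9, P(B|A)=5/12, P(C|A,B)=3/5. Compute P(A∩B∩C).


P(A∩B∩C) = P(A) * P(B|A) * P(C|A∩B)
= 1/9 * 5/12 * 3/5
= 5/108 * 3/5 = 1/36

1/36


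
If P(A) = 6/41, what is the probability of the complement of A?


P(A') = 1 - P(A) = 1 - 6/41 = 35/41

35/41


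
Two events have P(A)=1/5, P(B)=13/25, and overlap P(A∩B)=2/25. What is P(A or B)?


P(A∪B) = P(A) + P(B) - P(A∩B)
= 1/5 + 13/25 - 2/25 = 16/25

16/25


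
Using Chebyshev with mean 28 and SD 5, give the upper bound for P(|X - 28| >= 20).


k = 20/5 = 4
Chebyshev: P(|X-mu| >= k*sigma) <= 1/k^2 = 1/4^2 = 1/16

1/16


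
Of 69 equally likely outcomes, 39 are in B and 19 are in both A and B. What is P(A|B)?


P(A|B) = P(A∩B)/P(B) = (19/69)/(39/69) = 19/39

19/39


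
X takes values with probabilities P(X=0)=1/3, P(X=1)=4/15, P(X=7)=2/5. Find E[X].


E[X] = sum(x * P(x))
= 0*1/3 + 1*4/15 + 7*2/5
= 46/15

46/15


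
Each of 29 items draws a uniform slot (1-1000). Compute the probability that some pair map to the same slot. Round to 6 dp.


P(all different) = prod((1000-i)/1000 for i=0..28) = 0.663708
P(at least one match) = 1 - 0.663708 = 0.336292

0.336292


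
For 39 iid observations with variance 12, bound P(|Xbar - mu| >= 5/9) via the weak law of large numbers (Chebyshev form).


Var(Xbar) = Var(X)/n = 12/39
Chebyshev: P(|Xbar-mu| >= 5/9) <= Var(Xbar)/(5/9)^2 = (4/13)/(25/81) = 324/325

324/325


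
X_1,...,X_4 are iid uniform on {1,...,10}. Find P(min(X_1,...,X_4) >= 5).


P(min >= 5) = P(all X_i >= 5) = (P(X_1 >= 5))^4
= (6/10)^4 = (3/5)^4 = 81/625

81/625


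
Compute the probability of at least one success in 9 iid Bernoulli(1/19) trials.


P(at least one) = 1 - P(none)
P(none) = (1 - 1/19)^9 = (18/19)^9 = 198359290368/322687697779
P(at least one) = 1 - 198359290368/322687697779 = 124328407411/322687697779

124328407411/322687697779


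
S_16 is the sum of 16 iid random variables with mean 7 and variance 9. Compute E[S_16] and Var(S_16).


E[S_n] = n*mu = 16*7 = 112
Var(S_n) = n*sigma^2 = 16*9 = 144

E[S_16]=112, Var(S_16)=144


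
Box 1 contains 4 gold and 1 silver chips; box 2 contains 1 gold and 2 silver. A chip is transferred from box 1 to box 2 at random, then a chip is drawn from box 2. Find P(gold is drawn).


P(transfer gold) = 4/5; P(transfer silver) = 1/5
If gold transferred: Urn II has 2 gold of 4, so P(gold|gold moved) = 1/2
If silver transferred: Urn II has 1 gold of 4, so P(gold|silver moved) = 1/4
By total probability: P(gold) = 4/5*1/2 + 1/5*1/4 = 9/20

9/20


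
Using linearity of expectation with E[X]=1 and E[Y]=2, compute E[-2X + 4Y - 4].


E[-2X + 4Y - 4] = -2*E[X] + 4*E[Y] - 4
= (-2)*(1) + (4)*(2) + (-4)
= -2 + 8 - 4 = 2

2


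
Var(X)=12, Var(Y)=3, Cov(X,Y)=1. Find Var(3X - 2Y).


Var(3X - 2Y) = 3^2*Var(X) + (-2)^2*Var(Y) + 2*3*(-2)*Cov(X,Y)
= 9*12 + 4*3 - 12*1
= 108 + 12 - 12 = 108

108


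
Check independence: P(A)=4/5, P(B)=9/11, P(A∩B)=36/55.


P(A)*P(B) = 4/5*9/11 = 36/55
P(A∩B) = 36/55, which equals P(A)P(B), so independent

Yes, A and B are independent


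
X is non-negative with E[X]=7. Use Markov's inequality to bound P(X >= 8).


Markov: P(X >= a) <= E[X]/a
P(X >= 8) <= 7/8

7/8


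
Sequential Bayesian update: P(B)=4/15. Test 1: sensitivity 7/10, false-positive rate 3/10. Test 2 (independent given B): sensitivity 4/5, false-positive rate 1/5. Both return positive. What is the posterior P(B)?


After test 1: P(+) = 7/10*4/15 + 3/10*11/15 = 61/150
P(B|+) = (14/75)/(61/150) = 28/61
After test 2 (use post1 as new prior): P(+) = 4/5*28/61 + 1/5*33/61 = 29/61
P(B|+,+) = (112/305)/(29/61) = 112/145

112/145


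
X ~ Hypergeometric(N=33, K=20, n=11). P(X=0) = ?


P(X=0) = C(20,0)*C(13,11) / C(33,11)
= 1*78 / 193536720
= 78/193536720 = 1/2481240

1/2481240


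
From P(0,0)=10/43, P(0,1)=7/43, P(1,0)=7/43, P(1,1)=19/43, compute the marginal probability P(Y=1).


P(Y=1) = P(0,1)+P(1,1) = 7/43 + 19/43 = 26/43

26/43


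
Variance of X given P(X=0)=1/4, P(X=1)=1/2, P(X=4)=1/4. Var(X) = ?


E[X] = 3/2, E[X^2] = 9/2
Var(X) = E[X^2] - (E[X])^2 = 9/2 - (3/2)^2 = 9/4

9/4


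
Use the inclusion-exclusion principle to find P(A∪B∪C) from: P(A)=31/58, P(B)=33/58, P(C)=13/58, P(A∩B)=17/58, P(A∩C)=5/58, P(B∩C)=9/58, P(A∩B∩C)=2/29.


P(A∪B∪C) = P(A)+P(B)+P(C) - P(AB)-P(AC)-P(BC) + P(ABC)
= 31/58+33/58+13/58 - 17/58-5/58-9/58 + 2/29
= 25/29

25/29


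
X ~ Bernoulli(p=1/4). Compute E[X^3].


For Bernoulli: X in {0,1}
E[X^3] = 0^3*(1-1/4) + 1^3*1/4 = 1/4

1/4


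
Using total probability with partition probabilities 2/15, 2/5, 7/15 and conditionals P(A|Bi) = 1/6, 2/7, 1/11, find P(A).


P(A) = P(A|B1)P(B1) + P(A|B2)P(B2) + P(A|B3)P(B3)
= 1/6*2/15 + 2/7*2/5 + 1/11*7/15
= 1/45 + 4/35 + 7/165 = 124/693

124/693


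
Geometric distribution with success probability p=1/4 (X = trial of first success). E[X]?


For geometric (trials until first success), E[X] = 1/p = 1/(1/4) = 4

4


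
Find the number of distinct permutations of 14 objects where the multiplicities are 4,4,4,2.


14! = 87178291200
Denominator: 4!=24 * 4!=24 * 4!=24 * 2!=2
Coefficient = 87178291200 / 27648 = 3153150

3153150


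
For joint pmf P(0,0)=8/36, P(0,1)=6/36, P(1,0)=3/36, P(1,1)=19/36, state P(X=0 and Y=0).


Read from table: P(X=0, Y=0) = 8/36 = 2/9

2/9


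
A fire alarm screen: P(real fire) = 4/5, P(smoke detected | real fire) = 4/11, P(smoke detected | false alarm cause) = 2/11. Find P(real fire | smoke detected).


P(A) = P(A|B)P(B) + P(A|B')P(B') = 4/11*4/5 + 2/11*1/5 = 18/55
P(B|A) = P(A|B)P(B)/P(A) = (16/55)/(18/55) = 8/9

8/9


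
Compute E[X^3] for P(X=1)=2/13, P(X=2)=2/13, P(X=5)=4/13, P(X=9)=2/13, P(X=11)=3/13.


E[X^3] = sum(g(x)*P(x))
= 1*2/13 + 8*2/13 + 125*4/13 + 729*2/13 + 1331*3/13
= 5969/13

5969/13


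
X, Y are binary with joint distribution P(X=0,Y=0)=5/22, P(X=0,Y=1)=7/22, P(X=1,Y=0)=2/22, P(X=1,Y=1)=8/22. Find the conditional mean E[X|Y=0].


P(Y=0) = 7/22
E[X|Y=0] = (0*5 + 1*2)/7 = 2/7

2/7
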